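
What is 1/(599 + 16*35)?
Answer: 1/1159 ≈ 0.00086281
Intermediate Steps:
1/(599 + 16*35) = 1/(599 + 560) = 1/1159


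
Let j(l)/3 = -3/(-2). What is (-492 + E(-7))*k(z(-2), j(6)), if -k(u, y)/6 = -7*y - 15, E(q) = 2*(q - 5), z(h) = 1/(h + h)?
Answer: -143964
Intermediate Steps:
z(h) = 1/(2*h)
E(q) = -10 + 2*q (E(q) = 2*(-5 + q) = -10 + 2*q)
j(l) = 9/2 (j(l) = 3*(-3/(-2)) = 3*(-3*(-1/2)) = 3*(3/2) = 9/2)
k(u, y) = 90 + 42*y (k(u, y) = -6*(-7*y - 15) = -6*(-15 - 7*y) = 90 + 42*y)
(-492 + E(-7))*k(z(-2), j(6)) = (-492 + (-10 + 2*(-7)))*(90 + 42*(9/2)) = (-492 + (-10 - 14))*(90 + 189) = (-492 - 24)*279 = -516*279 = -143964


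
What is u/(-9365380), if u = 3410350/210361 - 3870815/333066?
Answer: -64320623777/131235378226456776 ≈ -4.9012e-7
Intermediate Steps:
u = 321603118885/70064096826 (u = 3410350*(1/210361) - 3870815*1/333066 = 3410350/210361 - 3870815/333066 = 321603118885/70064096826 ≈ 4.5901)
u/(-9365380) = (321603118885/70064096826)/(-9365380) = (321603118885/70064096826)*(-1/9365380) = -64320623777/131235378226456776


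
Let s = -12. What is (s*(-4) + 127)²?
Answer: 30625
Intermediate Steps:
(s*(-4) + 127)² = (-12*(-4) + 127)² = (48 + 127)² = 175² = 30625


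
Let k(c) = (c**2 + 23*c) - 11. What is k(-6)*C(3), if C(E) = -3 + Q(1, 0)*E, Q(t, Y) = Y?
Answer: 339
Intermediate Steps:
k(c) = -11 + c**2 + 23*c
C(E) = -3 (C(E) = -3 + 0*E = -3 + 0 = -3)
k(-6)*C(3) = (-11 + (-6)**2 + 23*(-6))*(-3) = (-11 + 36 - 138)*(-3) = -113*(-3) = 339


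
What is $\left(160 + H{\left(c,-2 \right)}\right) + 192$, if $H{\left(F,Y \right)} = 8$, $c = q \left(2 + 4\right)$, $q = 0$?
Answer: $360$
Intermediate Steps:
$c = 0$ ($c = 0 \left(2 + 4\right) = 0 \cdot 6 = 0$)
$\left(160 + H{\left(c,-2 \right)}\right) + 192 = \left(160 + 8\right) + 192 = 168 + 192 = 360$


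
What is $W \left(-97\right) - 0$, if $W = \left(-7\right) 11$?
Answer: $7469$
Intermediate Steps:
$W = -77$
$W \left(-97\right) - 0 = \left(-77\right) \left(-97\right) - 0 = 7469 + 0 = 7469$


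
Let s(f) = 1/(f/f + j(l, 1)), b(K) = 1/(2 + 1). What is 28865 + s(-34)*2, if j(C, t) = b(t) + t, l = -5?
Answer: 202061/7 ≈ 28866.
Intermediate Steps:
b(K) = ⅓ (b(K) = 1/3 = ⅓)
j(C, t) = ⅓ + t
s(f) = 3/7 (s(f) = 1/(f/f + (⅓ + 1)) = 1/(1 + 4/3) = 1/(7/3) = 3/7)
28865 + s(-34)*2 = 28865 + (3/7)*2 = 28865 + 6/7 = 202061/7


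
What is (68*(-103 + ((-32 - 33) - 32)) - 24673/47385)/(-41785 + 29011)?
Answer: 644460673/605295990 ≈ 1.0647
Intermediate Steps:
(68*(-103 + ((-32 - 33) - 32)) - 24673/47385)/(-41785 + 29011) = (68*(-103 + (-65 - 32)) - 24673*1/47385)/(-12774) = (68*(-103 - 97) - 24673/47385)*(-1/12774) = (68*(-200) - 24673/47385)*(-1/12774) = (-13600 - 24673/47385)*(-1/12774) = -644460673/47385*(-1/12774) = 644460673/605295990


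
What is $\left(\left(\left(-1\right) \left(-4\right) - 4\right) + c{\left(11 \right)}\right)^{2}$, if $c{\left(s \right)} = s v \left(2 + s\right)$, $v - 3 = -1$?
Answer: $81796$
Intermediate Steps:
$v = 2$ ($v = 3 - 1 = 2$)
$c{\left(s \right)} = s \left(4 + 2 s\right)$ ($c{\left(s \right)} = s 2 \left(2 + s\right) = s \left(4 + 2 s\right)$)
$\left(\left(\left(-1\right) \left(-4\right) - 4\right) + c{\left(11 \right)}\right)^{2} = \left(\left(\left(-1\right) \left(-4\right) - 4\right) + 2 \cdot 11 \left(2 + 11\right)\right)^{2} = \left(\left(4 - 4\right) + 2 \cdot 11 \cdot 13\right)^{2} = \left(0 + 286\right)^{2} = 286^{2} = 81796$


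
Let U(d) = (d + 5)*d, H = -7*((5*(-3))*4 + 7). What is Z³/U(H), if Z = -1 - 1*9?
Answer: -125/17437 ≈ -0.0071687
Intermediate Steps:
Z = -10 (Z = -1 - 9 = -10)
H = 371 (H = -7*(-15*4 + 7) = -7*(-60 + 7) = -7*(-53) = 371)
U(d) = d*(5 + d) (U(d) = (5 + d)*d = d*(5 + d))
Z³/U(H) = (-10)³/((371*(5 + 371))) = -1000/(371*376) = -1000/139496 = -1000*1/139496 = -125/17437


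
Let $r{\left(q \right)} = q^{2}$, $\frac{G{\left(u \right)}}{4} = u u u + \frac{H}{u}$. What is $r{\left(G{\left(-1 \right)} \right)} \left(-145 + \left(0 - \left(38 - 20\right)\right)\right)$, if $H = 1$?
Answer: $-10432$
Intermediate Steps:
$G{\left(u \right)} = \frac{4}{u} + 4 u^{3}$ ($G{\left(u \right)} = 4 \left(u u u + 1 \frac{1}{u}\right) = 4 \left(u^{2} u + \frac{1}{u}\right) = 4 \left(u^{3} + \frac{1}{u}\right) = 4 \left(\frac{1}{u} + u^{3}\right) = \frac{4}{u} + 4 u^{3}$)
$r{\left(G{\left(-1 \right)} \right)} \left(-145 + \left(0 - \left(38 - 20\right)\right)\right) = \left(\frac{4 \left(1 + \left(-1\right)^{4}\right)}{-1}\right)^{2} \left(-145 + \left(0 - \left(38 - 20\right)\right)\right) = \left(4 \left(-1\right) \left(1 + 1\right)\right)^{2} \left(-145 + \left(0 - \left(38 - 20\right)\right)\right) = \left(4 \left(-1\right) 2\right)^{2} \left(-145 + \left(0 - 18\right)\right) = \left(-8\right)^{2} \left(-145 + \left(0 - 18\right)\right) = 64 \left(-145 - 18\right) = 64 \left(-163\right) = -10432$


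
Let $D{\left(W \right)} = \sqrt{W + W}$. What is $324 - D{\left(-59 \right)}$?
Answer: $324 - i \sqrt{118} \approx 324.0 - 10.863 i$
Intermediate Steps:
$D{\left(W \right)} = \sqrt{2} \sqrt{W}$ ($D{\left(W \right)} = \sqrt{2 W} = \sqrt{2} \sqrt{W}$)
$324 - D{\left(-59 \right)} = 324 - \sqrt{2} \sqrt{-59} = 324 - \sqrt{2} i \sqrt{59} = 324 - i \sqrt{118}$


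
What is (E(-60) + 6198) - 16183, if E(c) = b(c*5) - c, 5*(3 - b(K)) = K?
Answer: -9862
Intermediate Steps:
b(K) = 3 - K/5
E(c) = 3 - 2*c (E(c) = (3 - c*5/5) - c = (3 - c) - c = 3 - 2*c)
(E(-60) + 6198) - 16183 = ((3 - 2*(-60)) + 6198) - 16183 = ((3 + 120) + 6198) - 16183 = (123 + 6198) - 16183 = 6321 - 16183 = -9862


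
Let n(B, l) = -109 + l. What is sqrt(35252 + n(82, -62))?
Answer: sqrt(35081) ≈ 187.30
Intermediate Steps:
sqrt(35252 + n(82, -62)) = sqrt(35252 + (-109 - 62)) = sqrt(35252 - 171) = sqrt(35081)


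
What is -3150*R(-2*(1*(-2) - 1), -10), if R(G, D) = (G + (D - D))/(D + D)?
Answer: 945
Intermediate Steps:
R(G, D) = G/(2*D) (R(G, D) = (G + 0)/((2*D)) = G*(1/(2*D)) = G/(2*D))
-3150*R(-2*(1*(-2) - 1), -10) = -1575*(-2*(1*(-2) - 1))/(-10) = -1575*(-2*(-2 - 1))*(-1)/10 = -1575*(-2*(-3))*(-1)/10 = -1575*6*(-1)/10 = -3150*(-3/10) = 945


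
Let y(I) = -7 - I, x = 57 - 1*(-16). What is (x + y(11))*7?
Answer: 385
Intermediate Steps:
x = 73 (x = 57 + 16 = 73)
(x + y(11))*7 = (73 + (-7 - 1*11))*7 = (73 + (-7 - 11))*7 = (73 - 18)*7 = 55*7 = 385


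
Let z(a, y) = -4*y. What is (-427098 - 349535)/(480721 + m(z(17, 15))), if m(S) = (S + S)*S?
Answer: -776633/487921 ≈ -1.5917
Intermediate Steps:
m(S) = 2*S² (m(S) = (2*S)*S = 2*S²)
(-427098 - 349535)/(480721 + m(z(17, 15))) = (-427098 - 349535)/(480721 + 2*(-4*15)²) = -776633/(480721 + 2*(-60)²) = -776633/(480721 + 2*3600) = -776633/(480721 + 7200) = -776633/487921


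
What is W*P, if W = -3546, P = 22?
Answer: -78012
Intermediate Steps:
W*P = -3546*22 = -78012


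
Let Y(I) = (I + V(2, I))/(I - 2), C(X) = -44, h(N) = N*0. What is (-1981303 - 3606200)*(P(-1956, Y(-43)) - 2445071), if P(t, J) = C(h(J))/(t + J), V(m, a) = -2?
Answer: 26708899979928783/1955 ≈ 1.3662e+13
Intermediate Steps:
h(N) = 0
Y(I) = 1 (Y(I) = (I - 2)/(I - 2) = (-2 + I)/(-2 + I) = 1)
P(t, J) = -44/(J + t) (P(t, J) = -44/(t + J) = -44/(J + t))
(-1981303 - 3606200)*(P(-1956, Y(-43)) - 2445071) = (-1981303 - 3606200)*(-44/(1 - 1956) - 2445071) = -5587503*(-44/(-1955) - 2445071) = -5587503*(-44*(-1/1955) - 2445071) = -5587503*(44/1955 - 2445071) = -5587503*(-4780113761/1955) = 26708899979928783/1955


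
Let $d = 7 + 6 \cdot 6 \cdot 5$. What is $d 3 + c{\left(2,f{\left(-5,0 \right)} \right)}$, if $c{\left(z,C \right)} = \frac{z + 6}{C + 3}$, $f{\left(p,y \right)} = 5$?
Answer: $562$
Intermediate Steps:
$c{\left(z,C \right)} = \frac{6 + z}{3 + C}$
$d = 187$ ($d = 7 + 36 \cdot 5 = 7 + 180 = 187$)
$d 3 + c{\left(2,f{\left(-5,0 \right)} \right)} = 187 \cdot 3 + \frac{6 + 2}{3 + 5} = 561 + \frac{1}{8} \cdot 8 = 561 + 1 = 562$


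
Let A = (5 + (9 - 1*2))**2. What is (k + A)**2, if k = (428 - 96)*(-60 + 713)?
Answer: 47062963600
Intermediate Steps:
k = 216796 (k = 332*653 = 216796)
A = 144 (A = (5 + (9 - 2))**2 = (5 + 7)**2 = 12**2 = 144)
(k + A)**2 = (216796 + 144)**2 = 216940**2 = 47062963600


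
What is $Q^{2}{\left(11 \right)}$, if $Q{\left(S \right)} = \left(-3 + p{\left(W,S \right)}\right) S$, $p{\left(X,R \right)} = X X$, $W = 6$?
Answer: $131769$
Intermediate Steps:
$p{\left(X,R \right)} = X^{2}$
$Q{\left(S \right)} = 33 S$ ($Q{\left(S \right)} = \left(-3 + 6^{2}\right) S = \left(-3 + 36\right) S = 33 S$)
$Q^{2}{\left(11 \right)} = \left(33 \cdot 11\right)^{2} = 363^{2} = 131769$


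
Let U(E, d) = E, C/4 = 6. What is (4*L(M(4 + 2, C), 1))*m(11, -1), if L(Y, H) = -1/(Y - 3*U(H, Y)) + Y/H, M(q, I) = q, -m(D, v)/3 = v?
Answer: 68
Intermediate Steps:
C = 24 (C = 4*6 = 24)
m(D, v) = -3*v
L(Y, H) = -1/(Y - 3*H) + Y/H
(4*L(M(4 + 2, C), 1))*m(11, -1) = (4*((1 - (4 + 2)² + 3*1*(4 + 2))/(1*(-(4 + 2) + 3*1))))*(-3*(-1)) = (4*(1*(1 - 1*6² + 3*1*6)/(-1*6 + 3)))*3 = (4*(1*(1 - 1*36 + 18)/(-6 + 3)))*3 = (4*(1*(1 - 36 + 18)/(-3)))*3 = (4*(1*(-⅓)*(-17)))*3 = (4*(17/3))*3 = (68/3)*3 = 68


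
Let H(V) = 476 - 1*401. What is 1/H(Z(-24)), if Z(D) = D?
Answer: 1/75 ≈ 0.013333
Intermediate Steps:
H(V) = 75 (H(V) = 476 - 401 = 75)
1/H(Z(-24)) = 1/75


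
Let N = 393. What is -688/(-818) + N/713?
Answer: 406009/291617 ≈ 1.3923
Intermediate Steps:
-688/(-818) + N/713 = -688/(-818) + 393/713 = -688*(-1/818) + 393*(1/713) = 344/409 + 393/713 = 406009/291617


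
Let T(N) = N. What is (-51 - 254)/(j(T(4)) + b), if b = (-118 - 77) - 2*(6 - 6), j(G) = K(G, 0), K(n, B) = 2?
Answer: 305/193 ≈ 1.5803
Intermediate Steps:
j(G) = 2
b = -195 (b = -195 - 2*0 = -195 - 1*0 = -195 + 0 = -195)
(-51 - 254)/(j(T(4)) + b) = (-51 - 254)/(2 - 195) = -305/(-193) = -305*(-1/193) = 305/193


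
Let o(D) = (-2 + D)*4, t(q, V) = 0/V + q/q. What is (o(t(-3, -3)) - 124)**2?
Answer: 16384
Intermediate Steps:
t(q, V) = 1 (t(q, V) = 0 + 1 = 1)
o(D) = -8 + 4*D
(o(t(-3, -3)) - 124)**2 = ((-8 + 4*1) - 124)**2 = ((-8 + 4) - 124)**2 = (-4 - 124)**2 = (-128)**2 = 16384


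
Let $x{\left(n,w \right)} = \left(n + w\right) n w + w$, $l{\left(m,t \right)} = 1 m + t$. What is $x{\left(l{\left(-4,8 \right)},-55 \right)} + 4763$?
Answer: $15928$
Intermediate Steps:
$l{\left(m,t \right)} = m + t$
$x{\left(n,w \right)} = w + n w \left(n + w\right)$ ($x{\left(n,w \right)} = n \left(n + w\right) w + w = n w \left(n + w\right) + w = w + n w \left(n + w\right)$)
$x{\left(l{\left(-4,8 \right)},-55 \right)} + 4763 = - 55 \left(1 + \left(-4 + 8\right)^{2} + \left(-4 + 8\right) \left(-55\right)\right) + 4763 = - 55 \left(1 + 4^{2} + 4 \left(-55\right)\right) + 4763 = - 55 \left(1 + 16 - 220\right) + 4763 = \left(-55\right) \left(-203\right) + 4763 = 11165 + 4763 = 15928$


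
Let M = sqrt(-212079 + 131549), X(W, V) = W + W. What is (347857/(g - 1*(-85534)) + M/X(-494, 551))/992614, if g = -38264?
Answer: 347857/46920863780 - I*sqrt(80530)/980702632 ≈ 7.4137e-6 - 2.8936e-7*I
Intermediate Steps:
X(W, V) = 2*W
M = I*sqrt(80530) (M = sqrt(-80530) = I*sqrt(80530) ≈ 283.78*I)
(347857/(g - 1*(-85534)) + M/X(-494, 551))/992614 = (347857/(-38264 - 1*(-85534)) + (I*sqrt(80530))/((2*(-494))))/992614 = (347857/(-38264 + 85534) + (I*sqrt(80530))/(-988))*(1/992614) = (347857/47270 + (I*sqrt(80530))*(-1/988))*(1/992614) = (347857*(1/47270) - I*sqrt(80530)/988)*(1/992614) = (347857/47270 - I*sqrt(80530)/988)*(1/992614) = 347857/46920863780 - I*sqrt(80530)/980702632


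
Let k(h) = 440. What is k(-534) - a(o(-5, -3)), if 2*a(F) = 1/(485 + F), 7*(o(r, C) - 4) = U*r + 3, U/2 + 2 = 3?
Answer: 429439/976 ≈ 440.00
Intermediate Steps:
U = 2 (U = -4 + 2*3 = -4 + 6 = 2)
o(r, C) = 31/7 + 2*r/7 (o(r, C) = 4 + (2*r + 3)/7 = 4 + (3 + 2*r)/7 = 4 + (3/7 + 2*r/7) = 31/7 + 2*r/7)
a(F) = 1/(2*(485 + F))
k(-534) - a(o(-5, -3)) = 440 - 1/(2*(485 + (31/7 + (2/7)*(-5)))) = 440 - 1/(2*(485 + (31/7 - 10/7))) = 440 - 1/(2*(485 + 3)) = 440 - 1/(2*488) = 440 - 1*1/976 = 440 - 1/976 = 429439/976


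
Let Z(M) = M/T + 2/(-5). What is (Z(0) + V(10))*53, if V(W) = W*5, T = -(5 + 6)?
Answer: 13144/5 ≈ 2628.8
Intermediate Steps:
T = -11 (T = -1*11 = -11)
V(W) = 5*W
Z(M) = -⅖ - M/11 (Z(M) = M/(-11) + 2/(-5) = M*(-1/11) + 2*(-⅕) = -M/11 - ⅖ = -⅖ - M/11)
(Z(0) + V(10))*53 = ((-⅖ - 1/11*0) + 5*10)*53 = ((-⅖ + 0) + 50)*53 = (-⅖ + 50)*53 = (248/5)*53 = 13144/5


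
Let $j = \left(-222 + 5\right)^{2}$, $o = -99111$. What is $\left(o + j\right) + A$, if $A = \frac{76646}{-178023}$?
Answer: $- \frac{9261189152}{178023} \approx -52022.0$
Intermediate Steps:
$j = 47089$ ($j = \left(-217\right)^{2} = 47089$)
$A = - \frac{76646}{178023}$ ($A = 76646 \left(- \frac{1}{178023}\right) = - \frac{76646}{178023} \approx -0.43054$)
$\left(o + j\right) + A = \left(-99111 + 47089\right) - \frac{76646}{178023} = -52022 - \frac{76646}{178023} = - \frac{9261189152}{178023}$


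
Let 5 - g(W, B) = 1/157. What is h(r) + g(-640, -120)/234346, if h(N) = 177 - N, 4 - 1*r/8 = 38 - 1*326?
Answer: -5673901601/2628023 ≈ -2159.0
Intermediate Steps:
g(W, B) = 784/157 (g(W, B) = 5 - 1/157 = 784/157)
r = 2336 (r = 32 - 8*(38 - 1*326) = 32 - 8*(38 - 326) = 32 - 8*(-288) = 32 + 2304 = 2336)
h(r) + g(-640, -120)/234346 = (177 - 1*2336) + (784/157)/234346 = (177 - 2336) + (784/157)*(1/234346) = -2159 + 56/2628023 = -5673901601/2628023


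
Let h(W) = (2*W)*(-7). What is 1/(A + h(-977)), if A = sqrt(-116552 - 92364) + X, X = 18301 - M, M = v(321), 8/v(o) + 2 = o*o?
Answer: 339522178101747/10859797775747999165 - 21234071042*I*sqrt(52229)/10859797775747999165 ≈ 3.1264e-5 - 4.4686e-7*I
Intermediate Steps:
v(o) = 8/(-2 + o**2) (v(o) = 8/(-2 + o*o) = 8/(-2 + o**2))
M = 8/103039 (M = 8/(-2 + 321**2) = 8/(-2 + 103041) = 8/103039 ≈ 7.7641e-5)
X = 1885716731/103039 (X = 18301 - 1*8/103039 = 18301 - 8/103039 = 1885716731/103039 ≈ 18301.)
h(W) = -14*W
A = 1885716731/103039 + 2*I*sqrt(52229) (A = sqrt(-116552 - 92364) + 1885716731/103039 = sqrt(-208916) + 1885716731/103039 = 2*I*sqrt(52229) + 1885716731/103039 = 1885716731/103039 + 2*I*sqrt(52229) ≈ 18301.0 + 457.07*I)
1/(A + h(-977)) = 1/((1885716731/103039 + 2*I*sqrt(52229)) - 14*(-977)) = 1/((1885716731/103039 + 2*I*sqrt(52229)) + 13678) = 1/(3295084173/103039 + 2*I*sqrt(52229))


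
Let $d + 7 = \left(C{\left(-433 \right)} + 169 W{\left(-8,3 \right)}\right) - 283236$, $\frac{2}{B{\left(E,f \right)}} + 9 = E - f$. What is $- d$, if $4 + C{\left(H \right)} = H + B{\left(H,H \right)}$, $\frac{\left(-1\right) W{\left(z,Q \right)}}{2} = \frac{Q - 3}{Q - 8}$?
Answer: $\frac{2553122}{9} \approx 2.8368 \cdot 10^{5}$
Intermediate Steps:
$B{\left(E,f \right)} = \frac{2}{-9 + E - f}$ ($B{\left(E,f \right)} = \frac{2}{-9 + \left(E - f\right)} = \frac{2}{-9 + E - f}$)
$W{\left(z,Q \right)} = - \frac{2 \left(-3 + Q\right)}{-8 + Q}$ ($W{\left(z,Q \right)} = - 2 \frac{Q - 3}{Q - 8} = - 2 \frac{-3 + Q}{-8 + Q} = - \frac{2 \left(-3 + Q\right)}{-8 + Q}$)
$C{\left(H \right)} = - \frac{38}{9} + H$ ($C{\left(H \right)} = -4 + \left(H - \frac{2}{9 + H - H}\right) = -4 + \left(H - \frac{2}{9}\right) = -4 + \left(- \frac{2}{9} + H\right) = - \frac{38}{9} + H$)
$d = - \frac{2553122}{9}$ ($d = -7 - \left(\frac{2553059}{9} - \frac{338 \left(3 - 3\right)}{-8 + 3}\right) = -7 - \left(\frac{2553059}{9} - \frac{338 \left(3 - 3\right)}{-5}\right) = -7 - \left(\frac{2553059}{9} - 338 \left(- \frac{1}{5}\right) 0\right) = -7 + \left(\left(- \frac{3935}{9} + 169 \cdot 0\right) - 283236\right) = -7 + \left(\left(- \frac{3935}{9} + 0\right) - 283236\right) = -7 - \frac{2553059}{9} = - \frac{2553122}{9} \approx -2.8368 \cdot 10^{5}$)
$- d = \left(-1\right) \left(- \frac{2553122}{9}\right) = \frac{2553122}{9}$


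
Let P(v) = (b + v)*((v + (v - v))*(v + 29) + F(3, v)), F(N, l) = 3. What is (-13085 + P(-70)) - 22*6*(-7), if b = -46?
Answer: -345429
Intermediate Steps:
P(v) = (-46 + v)*(3 + v*(29 + v)) (P(v) = (-46 + v)*((v + (v - v))*(v + 29) + 3) = (-46 + v)*((v + 0)*(29 + v) + 3) = (-46 + v)*(v*(29 + v) + 3) = (-46 + v)*(3 + v*(29 + v)))
(-13085 + P(-70)) - 22*6*(-7) = (-13085 + (-138 + (-70)**3 - 1331*(-70) - 17*(-70)**2)) - 22*6*(-7) = (-13085 + (-138 - 343000 + 93170 - 17*4900)) - 132*(-7) = (-13085 + (-138 - 343000 + 93170 - 83300)) + 924 = (-13085 - 333268) + 924 = -346353 + 924 = -345429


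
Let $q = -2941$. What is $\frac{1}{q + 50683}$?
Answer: $\frac{1}{47742} \approx 2.0946 \cdot 10^{-5}$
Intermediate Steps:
$\frac{1}{q + 50683} = \frac{1}{-2941 + 50683} = \frac{1}{47742}$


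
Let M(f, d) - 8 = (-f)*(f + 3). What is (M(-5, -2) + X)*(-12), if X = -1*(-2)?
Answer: 0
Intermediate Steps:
M(f, d) = 8 - f*(3 + f) (M(f, d) = 8 + (-f)*(f + 3) = 8 + (-f)*(3 + f) = 8 - f*(3 + f))
X = 2
(M(-5, -2) + X)*(-12) = ((8 - 1*(-5)**2 - 3*(-5)) + 2)*(-12) = ((8 - 1*25 + 15) + 2)*(-12) = ((8 - 25 + 15) + 2)*(-12) = (-2 + 2)*(-12) = 0*(-12) = 0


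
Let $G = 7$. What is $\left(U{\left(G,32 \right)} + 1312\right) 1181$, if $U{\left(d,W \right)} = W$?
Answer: $1587264$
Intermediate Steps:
$\left(U{\left(G,32 \right)} + 1312\right) 1181 = \left(32 + 1312\right) 1181 = 1344 \cdot 1181 = 1587264$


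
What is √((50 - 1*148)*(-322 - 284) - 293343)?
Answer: 3*I*√25995 ≈ 483.69*I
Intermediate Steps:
√((50 - 1*148)*(-322 - 284) - 293343) = √((50 - 148)*(-606) - 293343) = √(-98*(-606) - 293343) = √(59388 - 293343) = √(-233955) = 3*I*√25995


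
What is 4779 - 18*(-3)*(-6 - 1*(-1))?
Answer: 4509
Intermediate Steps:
4779 - 18*(-3)*(-6 - 1*(-1)) = 4779 - (-54)*(-6 + 1) = 4779 - (-54)*(-5) = 4779 - 1*270 = 4779 - 270 = 4509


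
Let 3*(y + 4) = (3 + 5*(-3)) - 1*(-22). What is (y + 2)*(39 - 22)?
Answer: 68/3 ≈ 22.667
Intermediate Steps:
y = -2/3 (y = -4 + ((3 + 5*(-3)) - 1*(-22))/3 = -4 + ((3 - 15) + 22)/3 = -4 + (-12 + 22)/3 = -4 + (1/3)*10 = -4 + 10/3 = -2/3 ≈ -0.66667)
(y + 2)*(39 - 22) = (-2/3 + 2)*(39 - 22) = (4/3)*17 = 68/3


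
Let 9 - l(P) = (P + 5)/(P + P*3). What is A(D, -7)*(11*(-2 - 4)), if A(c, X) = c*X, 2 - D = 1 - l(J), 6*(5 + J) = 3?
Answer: 27797/6 ≈ 4632.8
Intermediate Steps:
J = -9/2 (J = -5 + (1/6)*3 = -5 + 1/2 = -9/2 ≈ -4.5000)
l(P) = 9 - (5 + P)/(4*P) (l(P) = 9 - (P + 5)/(P + P*3) = 9 - (5 + P)/(P + 3*P) = 9 - (5 + P)/(4*P))
D = 361/36 (D = 2 - (1 - 5*(-1 + 7*(-9/2))/(4*(-9/2))) = 2 - (1 - 5*(-2)*(-1 - 63/2)/(4*9)) = 2 - (1 - 5*(-2)*(-65)/(4*9*2)) = 2 - (1 - 1*325/36) = 2 - (1 - 325/36) = 2 - 1*(-289/36) = 2 + 289/36 = 361/36 ≈ 10.028)
A(c, X) = X*c
A(D, -7)*(11*(-2 - 4)) = (-7*361/36)*(11*(-2 - 4)) = -27797*(-6)/36 = -2527/36*(-66) = 27797/6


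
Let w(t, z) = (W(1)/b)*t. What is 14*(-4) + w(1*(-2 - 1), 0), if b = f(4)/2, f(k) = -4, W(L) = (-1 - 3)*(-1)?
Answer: -50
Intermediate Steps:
W(L) = 4 (W(L) = -4*(-1) = 4)
b = -2 (b = -4/2 = -4*½ = -2)
w(t, z) = -2*t (w(t, z) = (4/(-2))*t = (4*(-½))*t = -2*t)
14*(-4) + w(1*(-2 - 1), 0) = 14*(-4) - 2*(-2 - 1) = -56 - 2*(-3) = -56 + 6 = -50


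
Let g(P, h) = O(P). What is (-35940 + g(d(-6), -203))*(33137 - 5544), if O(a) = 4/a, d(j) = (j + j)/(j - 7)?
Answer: -2974718551/3 ≈ -9.9157e+8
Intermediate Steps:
d(j) = 2*j/(-7 + j) (d(j) = (2*j)/(-7 + j) = 2*j/(-7 + j))
g(P, h) = 4/P
(-35940 + g(d(-6), -203))*(33137 - 5544) = (-35940 + 4/((2*(-6)/(-7 - 6))))*(33137 - 5544) = (-35940 + 4/((2*(-6)/(-13))))*27593 = (-35940 + 4/((2*(-6)*(-1/13))))*27593 = (-35940 + 4/(12/13))*27593 = (-35940 + 4*(13/12))*27593 = (-35940 + 13/3)*27593 = -107807/3*27593 = -2974718551/3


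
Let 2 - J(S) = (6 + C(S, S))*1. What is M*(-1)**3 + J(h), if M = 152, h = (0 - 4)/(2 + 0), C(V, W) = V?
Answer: -154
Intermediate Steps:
h = -2 (h = -4/2 = -4*1/2 = -2)
J(S) = -4 - S (J(S) = 2 - (6 + S) = 2 + (-6 - S) = -4 - S)
M*(-1)**3 + J(h) = 152*(-1)**3 + (-4 - 1*(-2)) = 152*(-1) + (-4 + 2) = -152 - 2 = -154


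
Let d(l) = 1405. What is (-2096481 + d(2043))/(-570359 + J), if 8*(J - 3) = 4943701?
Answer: -16760608/380853 ≈ -44.008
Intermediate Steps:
J = 4943725/8 (J = 3 + (⅛)*4943701 = 3 + 4943701/8 = 4943725/8 ≈ 6.1797e+5)
(-2096481 + d(2043))/(-570359 + J) = (-2096481 + 1405)/(-570359 + 4943725/8) = -2095076/380853/8 = -2095076*8/380853 = -16760608/380853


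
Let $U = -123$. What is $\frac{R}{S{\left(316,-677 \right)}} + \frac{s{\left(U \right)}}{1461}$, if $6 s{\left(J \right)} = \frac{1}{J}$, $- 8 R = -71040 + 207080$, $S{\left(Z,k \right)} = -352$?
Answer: $\frac{9167548369}{189766368} \approx 48.31$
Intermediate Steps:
$R = -17005$ ($R = - \frac{-71040 + 207080}{8} = \left(- \frac{1}{8}\right) 136040 = -17005$)
$s{\left(J \right)} = \frac{1}{6 J}$
$\frac{R}{S{\left(316,-677 \right)}} + \frac{s{\left(U \right)}}{1461} = - \frac{17005}{-352} + \frac{\frac{1}{6} \frac{1}{-123}}{1461} = \left(-17005\right) \left(- \frac{1}{352}\right) + \frac{1}{6} \left(- \frac{1}{123}\right) \frac{1}{1461} = \frac{17005}{352} - \frac{1}{1078218} = \frac{9167548369}{189766368}$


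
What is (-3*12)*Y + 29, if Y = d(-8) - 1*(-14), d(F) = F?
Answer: -187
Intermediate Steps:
Y = 6 (Y = -8 - 1*(-14) = -8 + 14 = 6)
(-3*12)*Y + 29 = -3*12*6 + 29 = -36*6 + 29 = -216 + 29 = -187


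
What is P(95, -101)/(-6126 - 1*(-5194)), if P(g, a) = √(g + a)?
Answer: -I*√6/932 ≈ -0.0026282*I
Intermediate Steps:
P(g, a) = √(a + g)
P(95, -101)/(-6126 - 1*(-5194)) = √(-101 + 95)/(-6126 - 1*(-5194)) = √(-6)/(-6126 + 5194) = (I*√6)/(-932) = (I*√6)*(-1/932) = -I*√6/932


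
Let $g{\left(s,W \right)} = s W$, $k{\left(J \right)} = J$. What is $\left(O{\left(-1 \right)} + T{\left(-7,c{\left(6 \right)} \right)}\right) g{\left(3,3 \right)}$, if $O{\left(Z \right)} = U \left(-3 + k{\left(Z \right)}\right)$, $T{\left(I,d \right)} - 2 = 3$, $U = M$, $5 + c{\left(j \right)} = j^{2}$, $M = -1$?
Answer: $81$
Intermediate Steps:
$c{\left(j \right)} = -5 + j^{2}$
$U = -1$
$T{\left(I,d \right)} = 5$ ($T{\left(I,d \right)} = 2 + 3 = 5$)
$g{\left(s,W \right)} = W s$
$O{\left(Z \right)} = 3 - Z$ ($O{\left(Z \right)} = - (-3 + Z) = 3 - Z$)
$\left(O{\left(-1 \right)} + T{\left(-7,c{\left(6 \right)} \right)}\right) g{\left(3,3 \right)} = \left(\left(3 - -1\right) + 5\right) 3 \cdot 3 = \left(\left(3 + 1\right) + 5\right) 9 = \left(4 + 5\right) 9 = 9 \cdot 9 = 81$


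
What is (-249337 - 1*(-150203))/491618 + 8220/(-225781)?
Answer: -13211836807/55499001829 ≈ -0.23806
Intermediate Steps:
(-249337 - 1*(-150203))/491618 + 8220/(-225781) = (-249337 + 150203)*(1/491618) + 8220*(-1/225781) = -99134*1/491618 - 8220/225781 = -49567/245809 - 8220/225781 = -13211836807/55499001829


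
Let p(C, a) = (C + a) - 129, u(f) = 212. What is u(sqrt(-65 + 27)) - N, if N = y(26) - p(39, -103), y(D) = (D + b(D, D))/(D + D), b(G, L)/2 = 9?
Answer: 236/13 ≈ 18.154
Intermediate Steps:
p(C, a) = -129 + C + a
b(G, L) = 18 (b(G, L) = 2*9 = 18)
y(D) = (18 + D)/(2*D) (y(D) = (D + 18)/(D + D) = (18 + D)/((2*D)) = (18 + D)*(1/(2*D)) = (18 + D)/(2*D))
N = 2520/13 (N = (1/2)*(18 + 26)/26 - (-129 + 39 - 103) = (1/2)*(1/26)*44 - 1*(-193) = 11/13 + 193 = 2520/13 ≈ 193.85)
u(sqrt(-65 + 27)) - N = 212 - 1*2520/13 = 212 - 2520/13 = 236/13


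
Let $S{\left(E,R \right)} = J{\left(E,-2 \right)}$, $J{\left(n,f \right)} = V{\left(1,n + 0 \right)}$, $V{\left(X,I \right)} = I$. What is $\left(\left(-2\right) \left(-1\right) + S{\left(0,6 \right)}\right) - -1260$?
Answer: $1262$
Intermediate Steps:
$J{\left(n,f \right)} = n$ ($J{\left(n,f \right)} = n + 0 = n$)
$S{\left(E,R \right)} = E$
$\left(\left(-2\right) \left(-1\right) + S{\left(0,6 \right)}\right) - -1260 = \left(\left(-2\right) \left(-1\right) + 0\right) - -1260 = \left(2 + 0\right) + 1260 = 2 + 1260 = 1262$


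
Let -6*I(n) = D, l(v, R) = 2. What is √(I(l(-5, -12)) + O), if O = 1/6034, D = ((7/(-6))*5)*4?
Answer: √1274374766/18102 ≈ 1.9721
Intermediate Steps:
D = -70/3 (D = ((7*(-⅙))*5)*4 = -7/6*5*4 = -35/6*4 = -70/3 ≈ -23.333)
I(n) = 35/9 (I(n) = -⅙*(-70/3) = 35/9)
O = 1/6034 ≈ 0.00016573
√(I(l(-5, -12)) + O) = √(35/9 + 1/6034) = √(211199/54306) = √1274374766/18102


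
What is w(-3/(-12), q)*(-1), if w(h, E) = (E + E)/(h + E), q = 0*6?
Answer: 0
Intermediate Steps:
q = 0
w(h, E) = 2*E/(E + h) (w(h, E) = (2*E)/(E + h) = 2*E/(E + h))
w(-3/(-12), q)*(-1) = (2*0/(0 - 3/(-12)))*(-1) = (2*0/(0 - 3*(-1/12)))*(-1) = (2*0/(0 + 1/4))*(-1) = (2*0/(1/4))*(-1) = (2*0*4)*(-1) = 0*(-1) = 0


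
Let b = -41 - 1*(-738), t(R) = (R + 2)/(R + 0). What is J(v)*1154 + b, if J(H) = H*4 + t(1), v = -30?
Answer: -134321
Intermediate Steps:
t(R) = (2 + R)/R
b = 697 (b = -41 + 738 = 697)
J(H) = 3 + 4*H (J(H) = H*4 + (2 + 1)/1 = 4*H + 1*3 = 4*H + 3 = 3 + 4*H)
J(v)*1154 + b = (3 + 4*(-30))*1154 + 697 = (3 - 120)*1154 + 697 = -117*1154 + 697 = -135018 + 697 = -134321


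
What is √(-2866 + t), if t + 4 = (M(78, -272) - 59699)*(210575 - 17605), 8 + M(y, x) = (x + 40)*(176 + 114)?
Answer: 2*I*√6126171065 ≈ 1.5654e+5*I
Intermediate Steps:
M(y, x) = 11592 + 290*x (M(y, x) = -8 + (x + 40)*(176 + 114) = -8 + (40 + x)*290 = -8 + (11600 + 290*x) = 11592 + 290*x)
t = -24504681394 (t = -4 + ((11592 + 290*(-272)) - 59699)*(210575 - 17605) = -4 + ((11592 - 78880) - 59699)*192970 = -4 + (-67288 - 59699)*192970 = -4 - 126987*192970 = -4 - 24504681390 = -24504681394)
√(-2866 + t) = √(-2866 - 24504681394) = √(-24504684260) = 2*I*√6126171065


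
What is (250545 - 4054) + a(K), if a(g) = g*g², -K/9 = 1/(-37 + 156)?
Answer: 415376526340/1685159 ≈ 2.4649e+5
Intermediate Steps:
K = -9/119 (K = -9/(-37 + 156) = -9/119 ≈ -0.075630)
a(g) = g³
(250545 - 4054) + a(K) = (250545 - 4054) + (-9/119)³ = 246491 - 729/1685159 = 415376526340/1685159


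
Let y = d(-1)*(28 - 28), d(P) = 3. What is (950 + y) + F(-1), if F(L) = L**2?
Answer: 951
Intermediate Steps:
y = 0 (y = 3*(28 - 28) = 3*0 = 0)
(950 + y) + F(-1) = (950 + 0) + (-1)**2 = 950 + 1 = 951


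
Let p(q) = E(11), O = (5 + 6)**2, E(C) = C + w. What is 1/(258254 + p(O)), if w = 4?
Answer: 1/258269 ≈ 3.8719e-6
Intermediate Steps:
E(C) = 4 + C (E(C) = C + 4 = 4 + C)
O = 121 (O = 11**2 = 121)
p(q) = 15 (p(q) = 4 + 11 = 15)
1/(258254 + p(O)) = 1/(258254 + 15) = 1/258269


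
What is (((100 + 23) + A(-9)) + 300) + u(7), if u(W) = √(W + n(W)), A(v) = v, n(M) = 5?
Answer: 414 + 2*√3 ≈ 417.46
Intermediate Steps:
u(W) = √(5 + W) (u(W) = √(W + 5) = √(5 + W))
(((100 + 23) + A(-9)) + 300) + u(7) = (((100 + 23) - 9) + 300) + √(5 + 7) = ((123 - 9) + 300) + √12 = (114 + 300) + 2*√3 = 414 + 2*√3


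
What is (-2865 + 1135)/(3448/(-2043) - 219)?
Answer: 706878/90173 ≈ 7.8391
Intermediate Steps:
(-2865 + 1135)/(3448/(-2043) - 219) = -1730/(3448*(-1/2043) - 219) = -1730/(-3448/2043 - 219) = -1730/(-450865/2043) = -1730*(-2043/450865) = 706878/90173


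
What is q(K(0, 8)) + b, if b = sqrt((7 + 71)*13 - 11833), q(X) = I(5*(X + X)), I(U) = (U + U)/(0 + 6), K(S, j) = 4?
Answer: 40/3 + I*sqrt(10819) ≈ 13.333 + 104.01*I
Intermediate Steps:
I(U) = U/3 (I(U) = (2*U)/6 = (2*U)*(1/6) = U/3)
q(X) = 10*X/3 (q(X) = (5*(X + X))/3 = (5*(2*X))/3 = (10*X)/3 = 10*X/3)
b = I*sqrt(10819) (b = sqrt(78*13 - 11833) = sqrt(1014 - 11833) = sqrt(-10819) = I*sqrt(10819) ≈ 104.01*I)
q(K(0, 8)) + b = (10/3)*4 + I*sqrt(10819) = 40/3 + I*sqrt(10819)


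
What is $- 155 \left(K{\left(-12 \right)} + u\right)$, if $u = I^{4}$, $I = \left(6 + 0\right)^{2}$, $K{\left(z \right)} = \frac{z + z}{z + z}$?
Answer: $-260340635$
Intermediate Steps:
$K{\left(z \right)} = 1$ ($K{\left(z \right)} = \frac{2 z}{2 z} = 2 z \frac{1}{2 z} = 1$)
$I = 36$ ($I = 6^{2} = 36$)
$u = 1679616$ ($u = 36^{4} = 1679616$)
$- 155 \left(K{\left(-12 \right)} + u\right) = - 155 \left(1 + 1679616\right) = - 155 \cdot 1679617 = \left(-1\right) 260340635 = -260340635$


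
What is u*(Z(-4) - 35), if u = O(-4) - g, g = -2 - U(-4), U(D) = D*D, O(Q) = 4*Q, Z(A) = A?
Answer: -78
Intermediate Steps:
U(D) = D**2
g = -18 (g = -2 - 1*(-4)**2 = -2 - 1*16 = -2 - 16 = -18)
u = 2 (u = 4*(-4) - 1*(-18) = -16 + 18 = 2)
u*(Z(-4) - 35) = 2*(-4 - 35) = 2*(-39) = -78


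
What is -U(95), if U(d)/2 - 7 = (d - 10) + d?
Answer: -374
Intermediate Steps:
U(d) = -6 + 4*d (U(d) = 14 + 2*((d - 10) + d) = 14 + 2*((-10 + d) + d) = 14 + 2*(-10 + 2*d) = 14 + (-20 + 4*d) = -6 + 4*d)
-U(95) = -(-6 + 4*95) = -(-6 + 380) = -1*374 = -374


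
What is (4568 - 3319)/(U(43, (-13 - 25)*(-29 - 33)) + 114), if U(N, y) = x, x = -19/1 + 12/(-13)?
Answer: 16237/1223 ≈ 13.276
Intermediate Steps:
x = -259/13 (x = -19*1 + 12*(-1/13) = -19 - 12/13 = -259/13 ≈ -19.923)
U(N, y) = -259/13
(4568 - 3319)/(U(43, (-13 - 25)*(-29 - 33)) + 114) = (4568 - 3319)/(-259/13 + 114) = 1249/(1223/13) = 1249*(13/1223) = 16237/1223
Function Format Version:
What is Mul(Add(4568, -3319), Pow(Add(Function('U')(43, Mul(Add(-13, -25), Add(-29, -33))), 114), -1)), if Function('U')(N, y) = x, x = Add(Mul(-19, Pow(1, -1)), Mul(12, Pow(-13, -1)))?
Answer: Rational(16237, 1223) ≈ 13.276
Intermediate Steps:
x = Rational(-259, 13) (x = Add(Mul(-19, 1), Mul(12, Rational(-1, 13))) = Add(-19, Rational(-12, 13)) = Rational(-259, 13) ≈ -19.923)
Function('U')(N, y) = Rational(-259, 13)
Mul(Add(4568, -3319), Pow(Add(Function('U')(43, Mul(Add(-13, -25), Add(-29, -33))), 114), -1)) = Mul(Add(4568, -3319), Pow(Add(Rational(-259, 13), 114), -1)) = Mul(1249, Pow(Rational(1223, 13), -1)) = Mul(1249, Rational(13, 1223)) = Rational(16237, 1223)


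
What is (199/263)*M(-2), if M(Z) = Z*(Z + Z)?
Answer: 1592/263 ≈ 6.0532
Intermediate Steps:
M(Z) = 2*Z**2 (M(Z) = Z*(2*Z) = 2*Z**2)
(199/263)*M(-2) = (199/263)*(2*(-2)**2) = (199*(1/263))*(2*4) = (199/263)*8 = 1592/263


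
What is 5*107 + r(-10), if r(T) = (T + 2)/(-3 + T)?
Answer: 6963/13 ≈ 535.62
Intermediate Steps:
r(T) = (2 + T)/(-3 + T)
5*107 + r(-10) = 5*107 + (2 - 10)/(-3 - 10) = 535 - 8/(-13) = 535 - 1/13*(-8) = 535 + 8/13 = 6963/13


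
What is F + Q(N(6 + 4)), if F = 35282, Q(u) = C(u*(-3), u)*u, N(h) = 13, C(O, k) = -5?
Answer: 35217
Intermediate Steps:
Q(u) = -5*u
F + Q(N(6 + 4)) = 35282 - 5*13 = 35282 - 65 = 35217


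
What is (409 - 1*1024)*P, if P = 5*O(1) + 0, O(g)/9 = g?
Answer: -27675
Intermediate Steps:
O(g) = 9*g
P = 45 (P = 5*(9*1) + 0 = 5*9 + 0 = 45 + 0 = 45)
(409 - 1*1024)*P = (409 - 1*1024)*45 = (409 - 1024)*45 = -615*45 = -27675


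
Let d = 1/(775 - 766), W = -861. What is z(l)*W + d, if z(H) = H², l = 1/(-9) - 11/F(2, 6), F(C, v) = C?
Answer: -2927675/108 ≈ -27108.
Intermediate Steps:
l = -101/18 (l = 1/(-9) - 11/2 = 1*(-⅑) - 11*½ = -⅑ - 11/2 = -101/18 ≈ -5.6111)
d = ⅑ (d = 1/9 = ⅑ ≈ 0.11111)
z(l)*W + d = (-101/18)²*(-861) + ⅑ = (10201/324)*(-861) + ⅑ = -2927687/108 + ⅑ = -2927675/108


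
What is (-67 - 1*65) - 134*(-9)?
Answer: 1074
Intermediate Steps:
(-67 - 1*65) - 134*(-9) = (-67 - 65) + 1206 = -132 + 1206 = 1074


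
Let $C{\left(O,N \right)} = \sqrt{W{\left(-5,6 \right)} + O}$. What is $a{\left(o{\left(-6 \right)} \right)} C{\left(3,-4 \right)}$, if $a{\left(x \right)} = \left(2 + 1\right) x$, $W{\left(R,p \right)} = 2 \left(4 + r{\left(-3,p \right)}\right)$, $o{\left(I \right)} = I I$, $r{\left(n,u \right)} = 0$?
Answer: $108 \sqrt{11} \approx 358.2$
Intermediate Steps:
$o{\left(I \right)} = I^{2}$
$W{\left(R,p \right)} = 8$ ($W{\left(R,p \right)} = 2 \left(4 + 0\right) = 2 \cdot 4 = 8$)
$a{\left(x \right)} = 3 x$
$C{\left(O,N \right)} = \sqrt{8 + O}$
$a{\left(o{\left(-6 \right)} \right)} C{\left(3,-4 \right)} = 3 \left(-6\right)^{2} \sqrt{8 + 3} = 3 \cdot 36 \sqrt{11} = 108 \sqrt{11}$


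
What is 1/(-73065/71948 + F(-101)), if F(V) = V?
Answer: -71948/7339813 ≈ -0.0098024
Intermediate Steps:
1/(-73065/71948 + F(-101)) = 1/(-73065/71948 - 101) = 1/(-7339813/71948) = -71948/7339813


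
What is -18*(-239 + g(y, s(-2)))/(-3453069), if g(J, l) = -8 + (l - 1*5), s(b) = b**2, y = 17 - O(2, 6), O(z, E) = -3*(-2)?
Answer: -1488/1151023 ≈ -0.0012928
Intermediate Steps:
O(z, E) = 6
y = 11 (y = 17 - 1*6 = 17 - 6 = 11)
g(J, l) = -13 + l (g(J, l) = -8 + (l - 5) = -8 + (-5 + l) = -13 + l)
-18*(-239 + g(y, s(-2)))/(-3453069) = -18*(-239 + (-13 + (-2)**2))/(-3453069) = -18*(-239 + (-13 + 4))*(-1/3453069) = -18*(-239 - 9)*(-1/3453069) = -18*(-248)*(-1/3453069) = 4464*(-1/3453069) = -1488/1151023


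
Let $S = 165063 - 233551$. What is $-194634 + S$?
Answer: $-263122$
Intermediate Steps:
$S = -68488$
$-194634 + S = -194634 - 68488 = -263122$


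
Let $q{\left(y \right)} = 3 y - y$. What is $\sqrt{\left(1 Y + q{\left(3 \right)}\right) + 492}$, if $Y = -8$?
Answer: $7 \sqrt{10} \approx 22.136$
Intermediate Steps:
$q{\left(y \right)} = 2 y$
$\sqrt{\left(1 Y + q{\left(3 \right)}\right) + 492} = \sqrt{\left(1 \left(-8\right) + 2 \cdot 3\right) + 492} = \sqrt{\left(-8 + 6\right) + 492} = \sqrt{-2 + 492} = \sqrt{490} = 7 \sqrt{10}$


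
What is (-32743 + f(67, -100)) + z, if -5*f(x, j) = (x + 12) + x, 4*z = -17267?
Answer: -741779/20 ≈ -37089.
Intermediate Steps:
z = -17267/4 (z = (¼)*(-17267) = -17267/4 ≈ -4316.8)
f(x, j) = -12/5 - 2*x/5 (f(x, j) = -((x + 12) + x)/5 = -((12 + x) + x)/5 = -(12 + 2*x)/5 = -12/5 - 2*x/5)
(-32743 + f(67, -100)) + z = (-32743 + (-12/5 - ⅖*67)) - 17267/4 = (-32743 + (-12/5 - 134/5)) - 17267/4 = (-32743 - 146/5) - 17267/4 = -163861/5 - 17267/4 = -741779/20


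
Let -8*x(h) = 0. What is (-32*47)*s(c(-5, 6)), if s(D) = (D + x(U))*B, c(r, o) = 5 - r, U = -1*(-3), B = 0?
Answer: 0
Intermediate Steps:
U = 3
x(h) = 0 (x(h) = -⅛*0 = 0)
s(D) = 0 (s(D) = (D + 0)*0 = D*0 = 0)
(-32*47)*s(c(-5, 6)) = -32*47*0 = -1504*0 = 0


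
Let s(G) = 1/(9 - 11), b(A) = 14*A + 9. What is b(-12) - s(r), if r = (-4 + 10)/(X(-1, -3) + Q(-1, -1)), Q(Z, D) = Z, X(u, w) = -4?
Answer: -317/2 ≈ -158.50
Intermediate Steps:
b(A) = 9 + 14*A
r = -6/5 (r = (-4 + 10)/(-4 - 1) = 6/(-5) = 6*(-⅕) = -6/5 ≈ -1.2000)
s(G) = -½ (s(G) = 1/(-2) = -½)
b(-12) - s(r) = (9 + 14*(-12)) - 1*(-½) = (9 - 168) + ½ = -159 + ½ = -317/2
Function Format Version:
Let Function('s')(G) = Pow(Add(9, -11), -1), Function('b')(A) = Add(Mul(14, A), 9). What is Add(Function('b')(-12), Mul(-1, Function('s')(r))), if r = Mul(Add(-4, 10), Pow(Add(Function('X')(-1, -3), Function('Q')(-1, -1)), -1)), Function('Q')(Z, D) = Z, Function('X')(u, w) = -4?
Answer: Rational(-317, 2) ≈ -158.50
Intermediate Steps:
Function('b')(A) = Add(9, Mul(14, A))
r = Rational(-6, 5) (r = Mul(Add(-4, 10), Pow(Add(-4, -1), -1)) = Mul(6, Pow(-5, -1)) = Mul(6, Rational(-1, 5)) = Rational(-6, 5) ≈ -1.2000)
Function('s')(G) = Rational(-1, 2) (Function('s')(G) = Pow(-2, -1) = Rational(-1, 2))
Add(Function('b')(-12), Mul(-1, Function('s')(r))) = Add(Add(9, Mul(14, -12)), Mul(-1, Rational(-1, 2))) = Add(Add(9, -168), Rational(1, 2)) = Add(-159, Rational(1, 2)) = Rational(-317, 2)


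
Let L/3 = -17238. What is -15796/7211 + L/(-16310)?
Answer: 57638447/58805705 ≈ 0.98015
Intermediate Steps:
L = -51714 (L = 3*(-17238) = -51714)
-15796/7211 + L/(-16310) = -15796/7211 - 51714/(-16310) = -15796*1/7211 - 51714*(-1/16310) = -15796/7211 + 25857/8155 = 57638447/58805705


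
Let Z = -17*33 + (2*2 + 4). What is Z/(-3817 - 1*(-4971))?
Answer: -553/1154 ≈ -0.47920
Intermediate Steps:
Z = -553 (Z = -561 + (4 + 4) = -561 + 8 = -553)
Z/(-3817 - 1*(-4971)) = -553/(-3817 - 1*(-4971)) = -553/(-3817 + 4971) = -553/1154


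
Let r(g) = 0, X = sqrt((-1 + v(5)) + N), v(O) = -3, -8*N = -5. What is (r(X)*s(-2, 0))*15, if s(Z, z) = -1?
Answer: 0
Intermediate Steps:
N = 5/8 (N = -1/8*(-5) = 5/8 ≈ 0.62500)
X = 3*I*sqrt(6)/4 (X = sqrt((-1 - 3) + 5/8) = sqrt(-4 + 5/8) = sqrt(-27/8) = 3*I*sqrt(6)/4 ≈ 1.8371*I)
(r(X)*s(-2, 0))*15 = (0*(-1))*15 = 0*15 = 0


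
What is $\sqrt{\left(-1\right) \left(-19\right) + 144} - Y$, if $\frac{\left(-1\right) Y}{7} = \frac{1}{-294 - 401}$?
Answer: $- \frac{7}{695} + \sqrt{163} \approx 12.757$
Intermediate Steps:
$Y = \frac{7}{695}$ ($Y = - \frac{7}{-294 - 401} = - \frac{7}{-695} = \left(-7\right) \left(- \frac{1}{695}\right) = \frac{7}{695} \approx 0.010072$)
$\sqrt{\left(-1\right) \left(-19\right) + 144} - Y = \sqrt{\left(-1\right) \left(-19\right) + 144} - \frac{7}{695} = \sqrt{19 + 144} - \frac{7}{695} = \sqrt{163} - \frac{7}{695} = - \frac{7}{695} + \sqrt{163}$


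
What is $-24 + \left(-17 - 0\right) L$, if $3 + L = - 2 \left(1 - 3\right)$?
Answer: $-41$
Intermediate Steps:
$L = 1$ ($L = -3 - 2 \left(1 - 3\right) = -3 - -4 = -3 + 4 = 1$)
$-24 + \left(-17 - 0\right) L = -24 + \left(-17 - 0\right) 1 = -24 + \left(-17 + 0\right) 1 = -24 - 17 = -41$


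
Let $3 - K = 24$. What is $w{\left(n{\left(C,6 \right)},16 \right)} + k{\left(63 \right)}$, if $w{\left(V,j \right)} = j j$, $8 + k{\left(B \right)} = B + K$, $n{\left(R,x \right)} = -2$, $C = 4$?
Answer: $290$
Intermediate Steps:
$K = -21$ ($K = 3 - 24 = -21$)
$k{\left(B \right)} = -29 + B$ ($k{\left(B \right)} = -8 + \left(B - 21\right) = -8 + \left(-21 + B\right) = -29 + B$)
$w{\left(V,j \right)} = j^{2}$
$w{\left(n{\left(C,6 \right)},16 \right)} + k{\left(63 \right)} = 16^{2} + \left(-29 + 63\right) = 256 + 34 = 290$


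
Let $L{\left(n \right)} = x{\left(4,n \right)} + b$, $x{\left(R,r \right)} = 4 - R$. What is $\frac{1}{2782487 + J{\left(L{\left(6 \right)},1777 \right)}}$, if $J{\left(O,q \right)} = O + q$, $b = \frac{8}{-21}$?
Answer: $\frac{21}{58469536} \approx 3.5916 \cdot 10^{-7}$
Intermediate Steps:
$b = - \frac{8}{21}$ ($b = 8 \left(- \frac{1}{21}\right) = - \frac{8}{21} \approx -0.38095$)
$L{\left(n \right)} = - \frac{8}{21}$ ($L{\left(n \right)} = \left(4 - 4\right) - \frac{8}{21} = 0 - \frac{8}{21} = - \frac{8}{21}$)
$\frac{1}{2782487 + J{\left(L{\left(6 \right)},1777 \right)}} = \frac{1}{2782487 + \left(- \frac{8}{21} + 1777\right)} = \frac{1}{2782487 + \frac{37309}{21}} = \frac{1}{\frac{58469536}{21}} = \frac{21}{58469536}$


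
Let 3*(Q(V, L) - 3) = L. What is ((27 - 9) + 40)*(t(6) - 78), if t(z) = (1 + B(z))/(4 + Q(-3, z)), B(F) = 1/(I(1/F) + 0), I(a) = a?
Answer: -40310/9 ≈ -4478.9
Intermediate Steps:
Q(V, L) = 3 + L/3
B(F) = F (B(F) = 1/(1/F + 0) = 1/(1/F) = F)
t(z) = (1 + z)/(7 + z/3) (t(z) = (1 + z)/(4 + (3 + z/3)) = (1 + z)/(7 + z/3))
((27 - 9) + 40)*(t(6) - 78) = ((27 - 9) + 40)*(3*(1 + 6)/(21 + 6) - 78) = (18 + 40)*(3*7/27 - 78) = 58*(3*(1/27)*7 - 78) = 58*(7/9 - 78) = 58*(-695/9) = -40310/9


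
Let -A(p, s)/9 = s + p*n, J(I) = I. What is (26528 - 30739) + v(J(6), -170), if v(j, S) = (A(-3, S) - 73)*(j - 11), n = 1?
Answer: -11631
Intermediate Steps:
A(p, s) = -9*p - 9*s (A(p, s) = -9*(s + p*1) = -9*(s + p) = -9*(p + s) = -9*p - 9*s)
v(j, S) = (-46 - 9*S)*(-11 + j) (v(j, S) = ((-9*(-3) - 9*S) - 73)*(j - 11) = ((27 - 9*S) - 73)*(-11 + j) = (-46 - 9*S)*(-11 + j))
(26528 - 30739) + v(J(6), -170) = (26528 - 30739) + (506 - 46*6 + 99*(-170) - 9*(-170)*6) = -4211 + (506 - 276 - 16830 + 9180) = -4211 - 7420 = -11631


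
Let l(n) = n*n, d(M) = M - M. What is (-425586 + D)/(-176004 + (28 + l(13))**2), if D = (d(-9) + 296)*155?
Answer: 379706/137195 ≈ 2.7676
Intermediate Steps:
d(M) = 0
l(n) = n**2
D = 45880 (D = (0 + 296)*155 = 296*155 = 45880)
(-425586 + D)/(-176004 + (28 + l(13))**2) = (-425586 + 45880)/(-176004 + (28 + 13**2)**2) = -379706/(-176004 + (28 + 169)**2) = -379706/(-176004 + 197**2) = -379706/(-176004 + 38809) = -379706/(-137195) = -379706*(-1/137195) = 379706/137195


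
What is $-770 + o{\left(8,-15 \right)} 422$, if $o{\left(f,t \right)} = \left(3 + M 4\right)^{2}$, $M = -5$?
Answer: $121188$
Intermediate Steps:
$o{\left(f,t \right)} = 289$ ($o{\left(f,t \right)} = \left(3 - 20\right)^{2} = \left(-17\right)^{2} = 289$)
$-770 + o{\left(8,-15 \right)} 422 = -770 + 289 \cdot 422 = -770 + 121958 = 121188$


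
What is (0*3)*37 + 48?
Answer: 48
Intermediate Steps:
(0*3)*37 + 48 = 0*37 + 48 = 0 + 48 = 48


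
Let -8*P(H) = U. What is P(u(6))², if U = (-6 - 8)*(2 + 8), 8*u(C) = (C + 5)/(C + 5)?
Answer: 1225/4 ≈ 306.25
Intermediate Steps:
u(C) = ⅛ (u(C) = ((C + 5)/(C + 5))/8 = ((5 + C)/(5 + C))/8 = (⅛)*1 = ⅛)
U = -140 (U = -14*10 = -140)
P(H) = 35/2 (P(H) = -⅛*(-140) = 35/2)
P(u(6))² = (35/2)² = 1225/4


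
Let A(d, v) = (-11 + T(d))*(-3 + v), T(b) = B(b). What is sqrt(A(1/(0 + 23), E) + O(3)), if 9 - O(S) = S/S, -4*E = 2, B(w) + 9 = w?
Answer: sqrt(164726)/46 ≈ 8.8231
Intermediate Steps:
B(w) = -9 + w
T(b) = -9 + b
E = -1/2 (E = -1/4*2 = -1/2 ≈ -0.50000)
O(S) = 8 (O(S) = 9 - S/S = 9 - 1*1 = 9 - 1 = 8)
A(d, v) = (-20 + d)*(-3 + v) (A(d, v) = (-11 + (-9 + d))*(-3 + v) = (-20 + d)*(-3 + v))
sqrt(A(1/(0 + 23), E) + O(3)) = sqrt((60 - 20*(-1/2) - 3/(0 + 23) - 1/2/(0 + 23)) + 8) = sqrt((60 + 10 - 3/23 - 1/2/23) + 8) = sqrt((60 + 10 - 3*1/23 + (1/23)*(-1/2)) + 8) = sqrt((60 + 10 - 3/23 - 1/46) + 8) = sqrt(3213/46 + 8) = sqrt(3581/46) = sqrt(164726)/46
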